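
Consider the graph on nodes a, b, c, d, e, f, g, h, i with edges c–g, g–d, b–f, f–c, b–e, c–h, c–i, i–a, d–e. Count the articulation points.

Removing c increases the component count from 1 to 3, so c is a cut vertex.
Removing i increases the component count from 1 to 2, so i is a cut vertex.
By contrast removing a leaves 1 component; it is not a cut vertex. No other vertex is a cut vertex either.

2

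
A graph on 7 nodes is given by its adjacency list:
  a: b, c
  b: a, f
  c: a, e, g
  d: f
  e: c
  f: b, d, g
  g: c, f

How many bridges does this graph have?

2

The edges on the cycle b-f-g-c-a-b are not bridges since each lies on that cycle.
But removing c-e disconnects c from e; removing f-d disconnects f from d — these are bridges.
That makes 2 bridges.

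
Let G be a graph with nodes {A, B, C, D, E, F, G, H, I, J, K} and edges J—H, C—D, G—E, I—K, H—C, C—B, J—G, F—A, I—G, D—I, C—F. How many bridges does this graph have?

The edges on the cycle J-H-C-D-I-G-J are not bridges since each lies on that cycle.
But removing F—C disconnects F from C; removing C—B disconnects C from B; removing F—A disconnects F from A; removing G—E disconnects G from E — these are bridges.
In total 5 edges are bridges.

5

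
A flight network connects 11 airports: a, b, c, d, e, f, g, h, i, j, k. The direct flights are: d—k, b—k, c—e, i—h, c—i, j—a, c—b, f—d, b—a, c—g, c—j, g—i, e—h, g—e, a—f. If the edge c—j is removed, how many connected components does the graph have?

1

c and j are still connected via c-b-a-j, so the component count stays at 1.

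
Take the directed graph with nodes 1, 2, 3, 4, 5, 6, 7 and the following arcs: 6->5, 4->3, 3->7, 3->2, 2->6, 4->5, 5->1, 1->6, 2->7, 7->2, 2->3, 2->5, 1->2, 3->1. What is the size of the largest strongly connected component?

{1, 2, 3, 5, 6, 7} are all mutually reachable — one SCC of size 6.
{4} is an SCC by itself.
The largest has 6 vertices.

6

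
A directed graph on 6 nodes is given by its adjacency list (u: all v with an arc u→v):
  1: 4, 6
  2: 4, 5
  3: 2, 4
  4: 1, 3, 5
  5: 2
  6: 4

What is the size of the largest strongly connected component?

{1, 2, 3, 4, 5, 6} are all mutually reachable — one SCC of size 6.
The largest has 6 vertices.

6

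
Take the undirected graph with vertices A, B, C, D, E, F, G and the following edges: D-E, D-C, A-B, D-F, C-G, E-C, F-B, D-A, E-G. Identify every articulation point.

D

Removing D increases the component count from 1 to 2, so D is a cut vertex.
By contrast removing A leaves 1 component; it is not a cut vertex. No other vertex is a cut vertex either.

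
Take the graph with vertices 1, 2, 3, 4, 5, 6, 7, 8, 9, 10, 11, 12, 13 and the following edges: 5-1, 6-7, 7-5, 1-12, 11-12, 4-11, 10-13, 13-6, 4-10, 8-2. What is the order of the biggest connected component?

3 is isolated — a component by itself.
9 is isolated — a component by itself.
Starting from 2 we can reach 2, 8. That is one component of size 2.
Starting from 1 we can reach 1, 4, 5, 6, 7, 10, 11, 12, 13. That is one component of size 9.
The largest has 9 vertices.

9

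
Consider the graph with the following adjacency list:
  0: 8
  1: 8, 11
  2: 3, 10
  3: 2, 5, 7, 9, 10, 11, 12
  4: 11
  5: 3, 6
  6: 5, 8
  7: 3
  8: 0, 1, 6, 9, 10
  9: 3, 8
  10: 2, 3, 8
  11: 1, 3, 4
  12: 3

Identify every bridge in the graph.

The edges on the cycle 3-9-8-10-3 are not bridges since each lies on that cycle.
But removing 0-8 disconnects 0 from 8; removing 11-4 disconnects 11 from 4; removing 3-12 disconnects 3 from 12; removing 3-7 disconnects 3 from 7 — these are bridges.

0-8, 11-4, 12-3, 3-7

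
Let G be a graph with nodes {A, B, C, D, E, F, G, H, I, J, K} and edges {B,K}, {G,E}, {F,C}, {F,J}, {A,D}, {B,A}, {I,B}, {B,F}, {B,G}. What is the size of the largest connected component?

10

H is isolated — a component by itself.
Starting from A we can reach A, B, C, D, E, F, G, I, J, K. That is one component of size 10.
The largest has 10 vertices.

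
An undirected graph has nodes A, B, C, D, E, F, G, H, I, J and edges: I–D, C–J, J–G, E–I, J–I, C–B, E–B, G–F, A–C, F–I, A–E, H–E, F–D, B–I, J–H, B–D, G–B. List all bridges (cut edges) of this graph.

none

The edges on the cycle A-C-J-H-E-A are not bridges since each lies on that cycle.
Every edge lies on some cycle, so there are no bridges.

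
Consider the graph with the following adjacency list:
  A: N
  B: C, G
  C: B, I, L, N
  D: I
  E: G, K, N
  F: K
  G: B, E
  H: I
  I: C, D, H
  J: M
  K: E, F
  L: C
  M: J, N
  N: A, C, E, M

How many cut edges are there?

The edges on the cycle E-N-C-B-G-E are not bridges since each lies on that cycle.
But removing D-I disconnects D from I; removing C-L disconnects C from L; removing N-M disconnects N from M; removing K-F disconnects K from F — these are bridges.
In total 9 edges are bridges.

9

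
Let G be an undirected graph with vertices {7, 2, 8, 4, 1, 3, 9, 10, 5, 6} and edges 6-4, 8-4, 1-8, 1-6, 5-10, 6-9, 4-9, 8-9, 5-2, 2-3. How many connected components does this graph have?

7 is isolated — a component by itself.
Starting from 2 we can reach 2, 3, 5, 10. That is one component of size 4.
Starting from 1 we can reach 1, 4, 6, 8, 9. That is one component of size 5.
Total: 3 components.

3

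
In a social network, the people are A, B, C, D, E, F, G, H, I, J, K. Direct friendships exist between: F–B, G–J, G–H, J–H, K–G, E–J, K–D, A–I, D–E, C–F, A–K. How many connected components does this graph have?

2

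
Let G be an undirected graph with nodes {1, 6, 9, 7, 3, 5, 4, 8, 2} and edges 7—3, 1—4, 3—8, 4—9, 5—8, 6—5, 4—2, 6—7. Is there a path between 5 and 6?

Yes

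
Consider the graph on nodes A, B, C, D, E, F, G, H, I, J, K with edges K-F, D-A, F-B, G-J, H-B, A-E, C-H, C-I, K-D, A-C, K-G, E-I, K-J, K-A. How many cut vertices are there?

1

Removing K increases the component count from 1 to 2, so K is a cut vertex.
By contrast removing B leaves 1 component; it is not a cut vertex. No other vertex is a cut vertex either.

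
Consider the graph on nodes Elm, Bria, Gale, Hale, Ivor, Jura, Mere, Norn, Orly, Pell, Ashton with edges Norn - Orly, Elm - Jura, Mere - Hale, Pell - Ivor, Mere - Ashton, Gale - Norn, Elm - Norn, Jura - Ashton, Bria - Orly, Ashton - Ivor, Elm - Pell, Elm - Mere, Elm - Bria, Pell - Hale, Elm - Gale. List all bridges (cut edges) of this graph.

none

The edges on the cycle Elm-Gale-Norn-Elm are not bridges since each lies on that cycle.
Every edge lies on some cycle, so there are no bridges.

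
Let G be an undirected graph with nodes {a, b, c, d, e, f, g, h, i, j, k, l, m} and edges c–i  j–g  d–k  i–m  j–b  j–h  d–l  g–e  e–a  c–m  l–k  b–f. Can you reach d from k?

From k we can reach d, k, l, which includes d.

Yes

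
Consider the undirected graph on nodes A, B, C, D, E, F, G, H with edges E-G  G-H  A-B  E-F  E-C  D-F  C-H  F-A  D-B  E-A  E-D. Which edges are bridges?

The edges on the cycle E-G-H-C-E are not bridges since each lies on that cycle.
Every edge lies on some cycle, so there are no bridges.

none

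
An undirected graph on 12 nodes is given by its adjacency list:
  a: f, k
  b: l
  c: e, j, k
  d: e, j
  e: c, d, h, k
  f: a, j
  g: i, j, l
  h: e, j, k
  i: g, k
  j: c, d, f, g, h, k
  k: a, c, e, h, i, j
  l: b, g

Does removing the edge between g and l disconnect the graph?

Yes

Removing g-l leaves no path between g and l: the component count goes from 1 to 2. So it is a bridge.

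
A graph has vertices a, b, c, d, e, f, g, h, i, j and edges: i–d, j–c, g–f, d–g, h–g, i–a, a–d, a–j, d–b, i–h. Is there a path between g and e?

The component containing g is {a, b, c, d, f, g, h, i, j}, and e is not in it.

No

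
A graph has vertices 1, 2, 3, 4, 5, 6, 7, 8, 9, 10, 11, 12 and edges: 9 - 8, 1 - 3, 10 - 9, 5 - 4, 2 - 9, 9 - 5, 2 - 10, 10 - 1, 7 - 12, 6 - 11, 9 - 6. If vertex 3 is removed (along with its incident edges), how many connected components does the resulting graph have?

With 3 gone, the remaining components are: {7, 12}; {1, 2, 4, 5, 6, 8, 9, 10, 11}.
That is 2 components.

2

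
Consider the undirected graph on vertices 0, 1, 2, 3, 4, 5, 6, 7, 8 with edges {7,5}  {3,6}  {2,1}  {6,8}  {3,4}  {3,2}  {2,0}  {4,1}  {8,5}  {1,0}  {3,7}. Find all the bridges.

The edges on the cycle 3-4-1-0-2-3 are not bridges since each lies on that cycle.
Every edge lies on some cycle, so there are no bridges.

none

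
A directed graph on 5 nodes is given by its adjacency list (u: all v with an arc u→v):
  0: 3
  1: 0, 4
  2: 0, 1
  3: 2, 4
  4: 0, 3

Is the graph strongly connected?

Yes

From 3 we can reach every vertex (0, 1, 2, 3, 4), and every vertex can reach 3 (0, 1, 2, 3, 4). So the whole graph is one strongly connected component.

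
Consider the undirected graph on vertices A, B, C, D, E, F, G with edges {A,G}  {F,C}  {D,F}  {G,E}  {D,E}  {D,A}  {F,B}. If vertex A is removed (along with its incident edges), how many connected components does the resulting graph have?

1

With A gone, the remaining components are: {B, C, D, E, F, G}.
That is 1 component.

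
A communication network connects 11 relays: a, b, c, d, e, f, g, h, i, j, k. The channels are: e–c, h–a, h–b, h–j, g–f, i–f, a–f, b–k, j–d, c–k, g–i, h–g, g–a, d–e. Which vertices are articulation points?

h

Removing h increases the component count from 1 to 2, so h is a cut vertex.
By contrast removing a leaves 1 component; it is not a cut vertex. No other vertex is a cut vertex either.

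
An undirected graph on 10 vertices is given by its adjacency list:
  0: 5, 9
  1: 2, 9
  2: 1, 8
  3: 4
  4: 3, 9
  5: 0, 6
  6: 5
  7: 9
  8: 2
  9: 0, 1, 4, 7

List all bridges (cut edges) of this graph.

removing 0-9 disconnects 0 from 9; removing 1-9 disconnects 1 from 9; removing 4-9 disconnects 4 from 9; removing 2-1 disconnects 2 from 1 — these are bridges.
In total 9 edges are bridges.

0-5, 0-9, 1-2, 1-9, 2-8, 3-4, 4-9, 5-6, 7-9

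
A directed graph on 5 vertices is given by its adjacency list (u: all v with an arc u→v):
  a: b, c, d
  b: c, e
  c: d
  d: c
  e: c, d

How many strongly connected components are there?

{c, d} are all mutually reachable — one SCC of size 2.
{a} is an SCC by itself.
{e} is an SCC by itself.
{b} is an SCC by itself.
That gives 4 strongly connected components.

4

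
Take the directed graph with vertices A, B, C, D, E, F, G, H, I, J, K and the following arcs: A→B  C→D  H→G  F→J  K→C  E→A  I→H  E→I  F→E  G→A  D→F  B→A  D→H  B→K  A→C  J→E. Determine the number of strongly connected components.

1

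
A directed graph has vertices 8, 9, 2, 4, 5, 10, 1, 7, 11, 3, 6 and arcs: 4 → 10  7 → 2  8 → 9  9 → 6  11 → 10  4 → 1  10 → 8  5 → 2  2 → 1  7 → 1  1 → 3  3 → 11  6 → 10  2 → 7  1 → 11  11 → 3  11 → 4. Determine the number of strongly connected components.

4

{1, 3, 4, 11} are all mutually reachable — one SCC of size 4.
{6, 8, 9, 10} are all mutually reachable — one SCC of size 4.
{2, 7} are all mutually reachable — one SCC of size 2.
{5} is an SCC by itself.
That gives 4 strongly connected components.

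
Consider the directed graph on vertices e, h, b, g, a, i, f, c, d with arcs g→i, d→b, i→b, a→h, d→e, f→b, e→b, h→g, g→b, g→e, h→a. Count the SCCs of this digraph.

8

{a, h} are all mutually reachable — one SCC of size 2.
{c} is an SCC by itself.
{i} is an SCC by itself.
{f} is an SCC by itself.
{d} is an SCC by itself.
(and 3 more singleton SCCs)
That gives 8 strongly connected components.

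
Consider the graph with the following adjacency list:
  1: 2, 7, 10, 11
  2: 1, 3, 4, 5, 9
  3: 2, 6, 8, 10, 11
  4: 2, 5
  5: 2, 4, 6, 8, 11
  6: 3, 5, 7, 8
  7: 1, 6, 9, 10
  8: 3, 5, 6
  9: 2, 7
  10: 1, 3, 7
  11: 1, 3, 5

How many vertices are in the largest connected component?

11

Starting from 1 we can reach 1, 2, 3, 4, 5, 6, 7, 8, 9, 10, 11. That is one component of size 11.
The largest has 11 vertices.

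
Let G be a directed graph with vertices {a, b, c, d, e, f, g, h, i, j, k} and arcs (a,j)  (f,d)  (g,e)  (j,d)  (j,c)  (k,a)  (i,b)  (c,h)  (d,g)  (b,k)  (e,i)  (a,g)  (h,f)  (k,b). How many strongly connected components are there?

1

{a, b, c, d, e, f, g, h, i, j, k} are all mutually reachable — one SCC of size 11.
That gives 1 strongly connected component.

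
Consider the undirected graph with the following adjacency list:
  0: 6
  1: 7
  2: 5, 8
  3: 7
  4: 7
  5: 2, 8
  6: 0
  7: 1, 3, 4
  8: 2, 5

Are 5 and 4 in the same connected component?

The component containing 5 is {2, 5, 8}, and 4 is not in it.

No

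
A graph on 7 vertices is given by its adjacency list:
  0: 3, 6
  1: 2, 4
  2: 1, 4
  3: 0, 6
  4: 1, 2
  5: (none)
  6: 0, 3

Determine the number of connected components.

5 is isolated — a component by itself.
Starting from 1 we can reach 1, 2, 4. That is one component of size 3.
Starting from 0 we can reach 0, 3, 6. That is one component of size 3.
Total: 3 components.

3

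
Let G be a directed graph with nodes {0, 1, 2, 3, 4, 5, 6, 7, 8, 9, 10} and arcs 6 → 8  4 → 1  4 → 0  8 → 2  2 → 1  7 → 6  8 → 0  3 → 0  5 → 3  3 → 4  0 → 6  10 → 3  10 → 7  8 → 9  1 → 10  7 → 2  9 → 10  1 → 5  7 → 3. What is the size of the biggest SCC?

{0, 1, 2, 3, 4, 5, 6, 7, 8, 9, 10} are all mutually reachable — one SCC of size 11.
The largest has 11 vertices.

11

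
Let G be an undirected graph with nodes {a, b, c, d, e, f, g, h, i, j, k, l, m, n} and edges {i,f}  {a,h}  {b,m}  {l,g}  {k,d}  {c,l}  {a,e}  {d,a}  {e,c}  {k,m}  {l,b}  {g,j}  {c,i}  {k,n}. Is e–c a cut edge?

No

After removing e–c, the path e-a-d-k-m-b-l-c still connects them, so the edge is not a bridge.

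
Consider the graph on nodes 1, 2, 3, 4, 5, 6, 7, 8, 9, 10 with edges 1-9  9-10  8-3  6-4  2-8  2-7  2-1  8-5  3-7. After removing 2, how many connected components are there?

3

With 2 gone, the remaining components are: {4, 6}; {1, 9, 10}; {3, 5, 7, 8}.
That is 3 components.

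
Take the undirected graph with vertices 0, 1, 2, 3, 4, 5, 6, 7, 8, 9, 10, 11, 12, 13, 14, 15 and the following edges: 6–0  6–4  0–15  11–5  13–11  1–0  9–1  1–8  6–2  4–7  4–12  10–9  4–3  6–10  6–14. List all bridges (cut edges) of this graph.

The edges on the cycle 6-10-9-1-0-6 are not bridges since each lies on that cycle.
But removing 6–14 disconnects 6 from 14; removing 7–4 disconnects 7 from 4; removing 13–11 disconnects 13 from 11; removing 6–2 disconnects 6 from 2 — these are bridges.
In total 10 edges are bridges.

0-15, 1-8, 11-13, 11-5, 12-4, 14-6, 2-6, 3-4, 4-6, 4-7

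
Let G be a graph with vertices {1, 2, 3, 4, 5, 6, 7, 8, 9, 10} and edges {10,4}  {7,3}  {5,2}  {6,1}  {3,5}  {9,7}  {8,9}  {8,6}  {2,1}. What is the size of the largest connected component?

Starting from 4 we can reach 4, 10. That is one component of size 2.
Starting from 1 we can reach 1, 2, 3, 5, 6, 7, 8, 9. That is one component of size 8.
The largest has 8 vertices.

8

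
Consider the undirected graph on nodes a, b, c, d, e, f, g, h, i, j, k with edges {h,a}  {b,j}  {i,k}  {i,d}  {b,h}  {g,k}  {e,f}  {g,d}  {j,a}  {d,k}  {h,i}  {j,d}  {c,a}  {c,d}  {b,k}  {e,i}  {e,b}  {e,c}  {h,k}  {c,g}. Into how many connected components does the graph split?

1

Starting from a we can reach a, b, c, d, e, f, g, h, i, j, k. That is one component of size 11.
Total: 1 component.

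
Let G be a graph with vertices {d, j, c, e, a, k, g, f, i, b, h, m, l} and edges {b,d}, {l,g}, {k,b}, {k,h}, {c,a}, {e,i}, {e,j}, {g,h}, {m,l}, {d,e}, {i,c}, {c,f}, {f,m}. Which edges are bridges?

The edges on the cycle k-b-d-e-i-c-f-m-l-g-h-k are not bridges since each lies on that cycle.
But removing j—e disconnects j from e; removing a—c disconnects a from c — these are bridges.

a-c, e-j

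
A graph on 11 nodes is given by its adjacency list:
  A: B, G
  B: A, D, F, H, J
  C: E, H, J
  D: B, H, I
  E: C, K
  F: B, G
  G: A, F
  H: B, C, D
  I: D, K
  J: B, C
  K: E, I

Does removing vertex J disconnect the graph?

No

Deleting J leaves 1 component (was 1) (its neighbors B, C remain connected to each other), so J is not a cut vertex.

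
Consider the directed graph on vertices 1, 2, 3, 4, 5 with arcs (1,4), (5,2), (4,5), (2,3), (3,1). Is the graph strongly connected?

Yes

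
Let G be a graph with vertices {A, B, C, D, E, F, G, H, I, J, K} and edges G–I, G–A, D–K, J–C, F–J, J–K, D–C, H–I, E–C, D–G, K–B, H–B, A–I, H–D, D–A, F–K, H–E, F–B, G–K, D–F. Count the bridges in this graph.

The edges on the cycle D-G-K-B-F-D are not bridges since each lies on that cycle.
Every edge lies on some cycle, so there are no bridges.

0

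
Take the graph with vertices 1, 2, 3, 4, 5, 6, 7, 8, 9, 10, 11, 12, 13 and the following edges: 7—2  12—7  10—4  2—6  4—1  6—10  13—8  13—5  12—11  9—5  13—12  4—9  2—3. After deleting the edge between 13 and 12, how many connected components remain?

13 and 12 are still connected via 13-5-9-4-10-6-2-7-12, so the component count stays at 1.

1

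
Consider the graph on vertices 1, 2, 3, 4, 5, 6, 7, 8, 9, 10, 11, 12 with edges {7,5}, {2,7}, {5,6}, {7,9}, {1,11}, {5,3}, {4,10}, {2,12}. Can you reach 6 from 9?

Yes

From 9 we can reach 2, 3, 5, 6, 7, 9, 12, which includes 6.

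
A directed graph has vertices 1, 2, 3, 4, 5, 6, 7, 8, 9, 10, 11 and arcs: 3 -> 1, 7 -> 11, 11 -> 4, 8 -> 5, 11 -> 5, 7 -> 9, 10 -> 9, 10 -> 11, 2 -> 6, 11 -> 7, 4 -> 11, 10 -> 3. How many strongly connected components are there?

{4, 7, 11} are all mutually reachable — one SCC of size 3.
{2} is an SCC by itself.
{9} is an SCC by itself.
{3} is an SCC by itself.
{1} is an SCC by itself.
(and 4 more singleton SCCs)
That gives 9 strongly connected components.

9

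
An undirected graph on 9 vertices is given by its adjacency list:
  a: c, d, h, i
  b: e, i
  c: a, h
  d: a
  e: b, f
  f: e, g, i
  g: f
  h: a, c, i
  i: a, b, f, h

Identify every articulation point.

Removing a increases the component count from 1 to 2, so a is a cut vertex.
Removing f increases the component count from 1 to 2, so f is a cut vertex.
Removing i increases the component count from 1 to 2, so i is a cut vertex.
By contrast removing e leaves 1 component; it is not a cut vertex. No other vertex is a cut vertex either.

a, f, i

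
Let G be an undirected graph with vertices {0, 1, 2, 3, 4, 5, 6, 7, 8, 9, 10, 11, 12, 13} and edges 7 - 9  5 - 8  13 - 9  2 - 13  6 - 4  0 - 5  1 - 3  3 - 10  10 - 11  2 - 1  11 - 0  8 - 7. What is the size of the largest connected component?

11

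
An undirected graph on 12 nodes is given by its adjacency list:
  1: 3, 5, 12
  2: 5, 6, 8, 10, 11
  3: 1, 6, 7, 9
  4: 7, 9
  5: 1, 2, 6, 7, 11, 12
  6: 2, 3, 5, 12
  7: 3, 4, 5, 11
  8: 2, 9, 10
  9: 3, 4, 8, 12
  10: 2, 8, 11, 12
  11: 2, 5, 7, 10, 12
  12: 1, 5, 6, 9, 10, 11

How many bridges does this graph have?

The edges on the cycle 5-7-3-1-5 are not bridges since each lies on that cycle.
Every edge lies on some cycle, so there are no bridges.

0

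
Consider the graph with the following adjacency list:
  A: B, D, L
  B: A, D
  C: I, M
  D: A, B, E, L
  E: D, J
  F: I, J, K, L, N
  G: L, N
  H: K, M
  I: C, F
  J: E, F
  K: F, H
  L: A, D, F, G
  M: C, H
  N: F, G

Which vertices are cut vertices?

F

Removing F increases the component count from 1 to 2, so F is a cut vertex.
By contrast removing G leaves 1 component; it is not a cut vertex. No other vertex is a cut vertex either.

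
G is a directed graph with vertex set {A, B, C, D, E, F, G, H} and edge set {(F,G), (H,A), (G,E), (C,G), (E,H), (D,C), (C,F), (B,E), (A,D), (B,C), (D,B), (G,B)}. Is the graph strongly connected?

Yes

From G we can reach every vertex (A, B, C, D, E, F, G, H), and every vertex can reach G (A, B, C, D, E, F, G, H). So the whole graph is one strongly connected component.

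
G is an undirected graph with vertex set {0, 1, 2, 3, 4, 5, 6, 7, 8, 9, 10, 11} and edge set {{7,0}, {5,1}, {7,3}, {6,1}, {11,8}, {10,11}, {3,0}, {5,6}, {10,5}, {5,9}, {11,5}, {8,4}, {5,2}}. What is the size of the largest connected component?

9

Starting from 0 we can reach 0, 3, 7. That is one component of size 3.
Starting from 1 we can reach 1, 2, 4, 5, 6, 8, 9, 10, 11. That is one component of size 9.
The largest has 9 vertices.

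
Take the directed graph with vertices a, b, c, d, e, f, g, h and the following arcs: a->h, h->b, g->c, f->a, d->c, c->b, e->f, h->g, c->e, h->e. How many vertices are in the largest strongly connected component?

{a, c, e, f, g, h} are all mutually reachable — one SCC of size 6.
{d} is an SCC by itself.
{b} is an SCC by itself.
The largest has 6 vertices.

6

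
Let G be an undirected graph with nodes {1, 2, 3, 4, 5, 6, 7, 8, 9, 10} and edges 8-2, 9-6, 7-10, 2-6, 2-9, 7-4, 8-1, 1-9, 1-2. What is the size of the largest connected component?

5 is isolated — a component by itself.
3 is isolated — a component by itself.
Starting from 4 we can reach 4, 7, 10. That is one component of size 3.
Starting from 1 we can reach 1, 2, 6, 8, 9. That is one component of size 5.
The largest has 5 vertices.

5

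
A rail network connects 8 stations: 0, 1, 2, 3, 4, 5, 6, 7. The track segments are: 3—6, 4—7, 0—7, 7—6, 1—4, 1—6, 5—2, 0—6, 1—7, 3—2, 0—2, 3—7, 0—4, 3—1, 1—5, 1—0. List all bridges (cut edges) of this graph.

none

The edges on the cycle 3-1-5-2-3 are not bridges since each lies on that cycle.
Every edge lies on some cycle, so there are no bridges.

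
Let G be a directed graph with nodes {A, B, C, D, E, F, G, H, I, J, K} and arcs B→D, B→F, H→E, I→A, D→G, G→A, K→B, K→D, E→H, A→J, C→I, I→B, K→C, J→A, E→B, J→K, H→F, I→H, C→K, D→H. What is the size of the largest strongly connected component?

10

{A, B, C, D, E, G, H, I, J, K} are all mutually reachable — one SCC of size 10.
{F} is an SCC by itself.
The largest has 10 vertices.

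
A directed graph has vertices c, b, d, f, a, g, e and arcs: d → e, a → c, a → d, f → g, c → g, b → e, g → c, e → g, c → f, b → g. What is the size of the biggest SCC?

3

{c, f, g} are all mutually reachable — one SCC of size 3.
{e} is an SCC by itself.
{b} is an SCC by itself.
{d} is an SCC by itself.
{a} is an SCC by itself.
The largest has 3 vertices.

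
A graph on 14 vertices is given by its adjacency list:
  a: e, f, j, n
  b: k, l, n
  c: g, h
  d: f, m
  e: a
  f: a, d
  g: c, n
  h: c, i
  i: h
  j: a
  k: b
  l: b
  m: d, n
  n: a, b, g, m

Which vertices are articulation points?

a, b, c, g, h, n

Removing a increases the component count from 1 to 3, so a is a cut vertex.
Removing b increases the component count from 1 to 3, so b is a cut vertex.
Removing c increases the component count from 1 to 2, so c is a cut vertex.
Likewise g, h, n are cut vertices.
By contrast removing e leaves 1 component; it is not a cut vertex. No other vertex is a cut vertex either.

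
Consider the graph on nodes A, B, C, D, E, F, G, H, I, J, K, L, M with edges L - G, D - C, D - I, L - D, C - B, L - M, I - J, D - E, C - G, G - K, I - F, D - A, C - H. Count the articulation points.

Removing C increases the component count from 1 to 3, so C is a cut vertex.
Removing D increases the component count from 1 to 4, so D is a cut vertex.
Removing G increases the component count from 1 to 2, so G is a cut vertex.
Likewise I, L are cut vertices.
By contrast removing K leaves 1 component; it is not a cut vertex. No other vertex is a cut vertex either.

5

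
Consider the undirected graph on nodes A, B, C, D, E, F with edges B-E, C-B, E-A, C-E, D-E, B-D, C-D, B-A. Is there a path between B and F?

No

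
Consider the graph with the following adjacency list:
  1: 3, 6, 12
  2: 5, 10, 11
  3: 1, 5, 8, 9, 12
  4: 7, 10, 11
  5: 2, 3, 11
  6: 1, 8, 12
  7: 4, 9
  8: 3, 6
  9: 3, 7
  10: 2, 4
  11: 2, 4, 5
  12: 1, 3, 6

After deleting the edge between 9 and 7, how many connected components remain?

9 and 7 are still connected via 9-3-5-11-4-7, so the component count stays at 1.

1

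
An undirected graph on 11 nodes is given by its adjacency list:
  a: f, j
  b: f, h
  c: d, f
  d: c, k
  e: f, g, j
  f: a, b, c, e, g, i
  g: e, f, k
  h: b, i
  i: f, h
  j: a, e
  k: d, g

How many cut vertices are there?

Removing f increases the component count from 1 to 2, so f is a cut vertex.
By contrast removing a leaves 1 component; it is not a cut vertex. No other vertex is a cut vertex either.

1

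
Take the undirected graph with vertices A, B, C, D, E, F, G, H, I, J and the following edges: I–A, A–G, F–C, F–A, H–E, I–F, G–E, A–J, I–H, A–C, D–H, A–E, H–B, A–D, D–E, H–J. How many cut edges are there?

The edges on the cycle I-F-C-A-I are not bridges since each lies on that cycle.
But removing H–B disconnects H from B — this is a bridge.

1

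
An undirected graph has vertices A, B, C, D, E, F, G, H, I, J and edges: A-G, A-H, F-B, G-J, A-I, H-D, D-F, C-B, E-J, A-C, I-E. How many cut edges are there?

The edges on the cycle A-H-D-F-B-C-A are not bridges since each lies on that cycle.
Every edge lies on some cycle, so there are no bridges.

0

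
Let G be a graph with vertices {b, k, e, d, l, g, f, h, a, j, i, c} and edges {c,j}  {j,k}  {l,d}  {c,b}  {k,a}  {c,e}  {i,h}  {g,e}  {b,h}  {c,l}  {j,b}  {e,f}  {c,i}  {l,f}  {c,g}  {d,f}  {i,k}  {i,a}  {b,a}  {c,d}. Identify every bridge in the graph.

The edges on the cycle c-l-d-c are not bridges since each lies on that cycle.
Every edge lies on some cycle, so there are no bridges.

none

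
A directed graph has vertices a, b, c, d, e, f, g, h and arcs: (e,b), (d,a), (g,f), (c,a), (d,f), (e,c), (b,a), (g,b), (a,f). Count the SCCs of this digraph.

8

{f} is an SCC by itself.
{e} is an SCC by itself.
{a} is an SCC by itself.
{g} is an SCC by itself.
{h} is an SCC by itself.
(and 3 more singleton SCCs)
That gives 8 strongly connected components.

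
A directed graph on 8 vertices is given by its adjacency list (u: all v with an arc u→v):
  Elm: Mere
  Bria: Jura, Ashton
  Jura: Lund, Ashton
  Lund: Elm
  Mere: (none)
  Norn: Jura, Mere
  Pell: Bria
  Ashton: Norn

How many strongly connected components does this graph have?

{Jura, Norn, Ashton} are all mutually reachable — one SCC of size 3.
{Elm} is an SCC by itself.
{Mere} is an SCC by itself.
{Lund} is an SCC by itself.
{Bria} is an SCC by itself.
(and 1 more singleton SCC)
That gives 6 strongly connected components.

6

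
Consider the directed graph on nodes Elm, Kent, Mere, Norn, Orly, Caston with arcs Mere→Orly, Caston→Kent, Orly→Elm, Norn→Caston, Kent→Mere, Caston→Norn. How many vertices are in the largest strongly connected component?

2

{Norn, Caston} are all mutually reachable — one SCC of size 2.
{Kent} is an SCC by itself.
{Mere} is an SCC by itself.
{Elm} is an SCC by itself.
{Orly} is an SCC by itself.
The largest has 2 vertices.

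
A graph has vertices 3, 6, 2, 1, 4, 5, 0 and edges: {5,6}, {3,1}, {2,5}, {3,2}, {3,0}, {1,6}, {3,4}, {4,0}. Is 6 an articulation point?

No

Deleting 6 leaves 1 component (was 1) (its neighbors 1, 5 remain connected to each other), so 6 is not a cut vertex.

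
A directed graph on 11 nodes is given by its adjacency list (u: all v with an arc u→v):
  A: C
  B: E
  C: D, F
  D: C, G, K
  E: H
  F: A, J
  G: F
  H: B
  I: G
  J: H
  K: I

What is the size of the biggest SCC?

7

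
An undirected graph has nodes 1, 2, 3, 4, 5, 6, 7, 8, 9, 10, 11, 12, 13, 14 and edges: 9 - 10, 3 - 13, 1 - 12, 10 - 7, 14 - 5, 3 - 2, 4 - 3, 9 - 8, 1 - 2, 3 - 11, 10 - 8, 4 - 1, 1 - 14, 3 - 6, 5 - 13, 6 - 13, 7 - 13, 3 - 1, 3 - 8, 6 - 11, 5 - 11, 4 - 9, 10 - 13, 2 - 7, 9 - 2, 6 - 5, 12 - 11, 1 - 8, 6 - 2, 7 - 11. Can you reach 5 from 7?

Yes

From 7 we can reach 1, 2, 3, 4, 5, 6, 7, 8, 9, 10, 11, 12, 13, 14, which includes 5.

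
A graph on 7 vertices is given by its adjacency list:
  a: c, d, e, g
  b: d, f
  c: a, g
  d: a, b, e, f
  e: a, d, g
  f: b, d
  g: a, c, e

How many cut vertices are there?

Removing d increases the component count from 1 to 2, so d is a cut vertex.
By contrast removing c leaves 1 component; it is not a cut vertex. No other vertex is a cut vertex either.

1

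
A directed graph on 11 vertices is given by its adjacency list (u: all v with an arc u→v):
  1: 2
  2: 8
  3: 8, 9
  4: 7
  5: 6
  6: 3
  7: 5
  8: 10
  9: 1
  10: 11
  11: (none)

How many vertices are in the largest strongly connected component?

{1} is an SCC by itself.
{2} is an SCC by itself.
{5} is an SCC by itself.
{3} is an SCC by itself.
{10} is an SCC by itself.
(and 6 more singleton SCCs)
The largest has 1 vertex.

1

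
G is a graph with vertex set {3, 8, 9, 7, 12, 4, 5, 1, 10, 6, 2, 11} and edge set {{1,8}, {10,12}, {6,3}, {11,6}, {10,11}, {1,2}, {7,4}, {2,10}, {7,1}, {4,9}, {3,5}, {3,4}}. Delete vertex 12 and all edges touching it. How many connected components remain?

With 12 gone, the remaining components are: {1, 2, 3, 4, 5, 6, 7, 8, 9, 10, 11}.
That is 1 component.

1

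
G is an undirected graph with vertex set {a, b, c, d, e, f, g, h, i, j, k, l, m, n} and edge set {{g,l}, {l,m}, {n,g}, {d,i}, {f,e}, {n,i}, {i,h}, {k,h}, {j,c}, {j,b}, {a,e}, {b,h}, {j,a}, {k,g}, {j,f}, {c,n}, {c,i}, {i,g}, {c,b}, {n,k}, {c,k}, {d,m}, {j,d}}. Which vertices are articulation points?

j

Removing j increases the component count from 1 to 2, so j is a cut vertex.
By contrast removing h leaves 1 component; it is not a cut vertex. No other vertex is a cut vertex either.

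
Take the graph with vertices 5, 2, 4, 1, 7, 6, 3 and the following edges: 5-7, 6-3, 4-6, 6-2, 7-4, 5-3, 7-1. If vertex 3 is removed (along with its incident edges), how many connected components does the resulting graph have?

With 3 gone, the remaining components are: {1, 2, 4, 5, 6, 7}.
That is 1 component.

1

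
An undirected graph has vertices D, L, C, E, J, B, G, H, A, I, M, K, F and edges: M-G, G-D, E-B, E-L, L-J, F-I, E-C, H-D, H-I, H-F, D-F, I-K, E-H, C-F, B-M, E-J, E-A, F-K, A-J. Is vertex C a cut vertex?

No

Deleting C leaves 1 component (was 1) (its neighbors E, F remain connected to each other), so C is not a cut vertex.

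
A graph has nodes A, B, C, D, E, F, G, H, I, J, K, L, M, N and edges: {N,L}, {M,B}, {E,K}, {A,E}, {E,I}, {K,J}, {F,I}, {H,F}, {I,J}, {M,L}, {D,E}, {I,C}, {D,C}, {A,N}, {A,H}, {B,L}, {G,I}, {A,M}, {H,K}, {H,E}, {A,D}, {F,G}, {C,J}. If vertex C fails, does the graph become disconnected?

No

Deleting C leaves 1 component (was 1) (its neighbors D, I, J remain connected to each other), so C is not a cut vertex.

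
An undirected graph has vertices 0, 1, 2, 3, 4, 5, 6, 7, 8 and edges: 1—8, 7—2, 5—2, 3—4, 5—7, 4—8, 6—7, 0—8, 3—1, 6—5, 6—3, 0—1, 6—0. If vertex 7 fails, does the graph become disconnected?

No

Deleting 7 leaves 1 component (was 1) (its neighbors 2, 5, 6 remain connected to each other), so 7 is not a cut vertex.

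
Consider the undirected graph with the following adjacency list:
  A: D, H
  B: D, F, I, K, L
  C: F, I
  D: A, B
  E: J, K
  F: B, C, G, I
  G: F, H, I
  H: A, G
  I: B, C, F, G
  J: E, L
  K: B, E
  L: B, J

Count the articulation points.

Removing B increases the component count from 1 to 2, so B is a cut vertex.
By contrast removing G leaves 1 component; it is not a cut vertex. No other vertex is a cut vertex either.

1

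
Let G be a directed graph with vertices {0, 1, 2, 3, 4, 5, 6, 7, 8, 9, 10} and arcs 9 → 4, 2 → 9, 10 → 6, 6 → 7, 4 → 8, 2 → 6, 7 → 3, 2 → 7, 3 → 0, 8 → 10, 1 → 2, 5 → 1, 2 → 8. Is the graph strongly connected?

No

There is no directed path from 3 to 1, so the graph is not strongly connected.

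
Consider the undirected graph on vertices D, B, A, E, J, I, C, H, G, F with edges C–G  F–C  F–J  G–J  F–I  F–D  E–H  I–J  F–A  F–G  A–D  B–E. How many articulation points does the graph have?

Removing E increases the component count from 2 to 3, so E is a cut vertex.
Removing F increases the component count from 2 to 3, so F is a cut vertex.
By contrast removing C leaves 2 components; it is not a cut vertex. No other vertex is a cut vertex either.

2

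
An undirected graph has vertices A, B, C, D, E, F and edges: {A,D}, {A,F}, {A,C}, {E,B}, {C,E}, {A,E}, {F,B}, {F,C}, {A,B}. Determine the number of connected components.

1

Starting from A we can reach A, B, C, D, E, F. That is one component of size 6.
Total: 1 component.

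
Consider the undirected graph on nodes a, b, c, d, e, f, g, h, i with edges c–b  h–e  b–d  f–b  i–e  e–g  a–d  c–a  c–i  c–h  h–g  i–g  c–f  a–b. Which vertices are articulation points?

c

Removing c increases the component count from 1 to 2, so c is a cut vertex.
By contrast removing d leaves 1 component; it is not a cut vertex. No other vertex is a cut vertex either.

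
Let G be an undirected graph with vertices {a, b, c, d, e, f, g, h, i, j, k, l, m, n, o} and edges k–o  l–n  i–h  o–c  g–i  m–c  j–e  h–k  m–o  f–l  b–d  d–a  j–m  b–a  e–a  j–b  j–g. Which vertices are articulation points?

j, l

Removing j increases the component count from 2 to 3, so j is a cut vertex.
Removing l increases the component count from 2 to 3, so l is a cut vertex.
By contrast removing f leaves 2 components; it is not a cut vertex. No other vertex is a cut vertex either.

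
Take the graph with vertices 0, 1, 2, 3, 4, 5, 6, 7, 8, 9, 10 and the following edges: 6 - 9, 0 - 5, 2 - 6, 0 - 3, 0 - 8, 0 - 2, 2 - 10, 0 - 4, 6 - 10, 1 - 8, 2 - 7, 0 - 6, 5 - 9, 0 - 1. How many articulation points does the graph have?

2

Removing 0 increases the component count from 1 to 4, so 0 is a cut vertex.
Removing 2 increases the component count from 1 to 2, so 2 is a cut vertex.
By contrast removing 3 leaves 1 component; it is not a cut vertex. No other vertex is a cut vertex either.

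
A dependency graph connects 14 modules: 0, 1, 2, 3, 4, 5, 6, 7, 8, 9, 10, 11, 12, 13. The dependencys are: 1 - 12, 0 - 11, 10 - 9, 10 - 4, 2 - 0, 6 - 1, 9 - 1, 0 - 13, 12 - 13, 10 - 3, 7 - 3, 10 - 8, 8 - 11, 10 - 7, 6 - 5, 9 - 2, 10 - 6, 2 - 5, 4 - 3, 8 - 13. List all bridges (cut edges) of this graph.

The edges on the cycle 10-7-3-10 are not bridges since each lies on that cycle.
Every edge lies on some cycle, so there are no bridges.

none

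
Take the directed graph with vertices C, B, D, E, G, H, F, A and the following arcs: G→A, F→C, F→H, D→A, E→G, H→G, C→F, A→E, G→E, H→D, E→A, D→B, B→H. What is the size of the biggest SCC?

3

{B, D, H} are all mutually reachable — one SCC of size 3.
{A, E, G} are all mutually reachable — one SCC of size 3.
{C, F} are all mutually reachable — one SCC of size 2.
The largest has 3 vertices.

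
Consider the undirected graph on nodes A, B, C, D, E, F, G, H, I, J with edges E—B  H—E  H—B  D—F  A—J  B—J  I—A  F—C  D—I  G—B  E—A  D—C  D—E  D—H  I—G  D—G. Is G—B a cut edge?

No

After removing G—B, the path G-D-H-B still connects them, so the edge is not a bridge.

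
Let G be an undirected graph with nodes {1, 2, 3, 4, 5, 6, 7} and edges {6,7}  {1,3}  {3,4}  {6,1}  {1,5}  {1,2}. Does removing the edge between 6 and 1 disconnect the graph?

Removing 6–1 leaves no path between 6 and 1: the component count goes from 1 to 2. So it is a bridge.

Yes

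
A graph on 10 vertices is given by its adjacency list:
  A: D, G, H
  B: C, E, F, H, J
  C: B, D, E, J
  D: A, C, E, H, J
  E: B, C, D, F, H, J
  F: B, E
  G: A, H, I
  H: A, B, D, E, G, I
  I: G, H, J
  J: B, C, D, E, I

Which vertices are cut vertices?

Removing A, for instance, still leaves 1 component. No single vertex removal increases the component count — the graph has no articulation points.

none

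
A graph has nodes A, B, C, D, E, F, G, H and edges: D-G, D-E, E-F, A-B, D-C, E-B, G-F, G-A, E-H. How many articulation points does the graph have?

Removing D increases the component count from 1 to 2, so D is a cut vertex.
Removing E increases the component count from 1 to 2, so E is a cut vertex.
By contrast removing C leaves 1 component; it is not a cut vertex. No other vertex is a cut vertex either.

2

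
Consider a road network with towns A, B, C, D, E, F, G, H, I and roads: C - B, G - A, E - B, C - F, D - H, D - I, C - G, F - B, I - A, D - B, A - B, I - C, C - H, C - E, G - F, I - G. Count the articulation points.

0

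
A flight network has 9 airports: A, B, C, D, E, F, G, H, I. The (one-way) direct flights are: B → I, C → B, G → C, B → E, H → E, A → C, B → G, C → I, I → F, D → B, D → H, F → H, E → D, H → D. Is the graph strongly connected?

No

There is no directed path from B to A, so the graph is not strongly connected.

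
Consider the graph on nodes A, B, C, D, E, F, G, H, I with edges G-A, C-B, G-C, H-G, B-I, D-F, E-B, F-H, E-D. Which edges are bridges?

A-G, B-I

The edges on the cycle E-D-F-H-G-C-B-E are not bridges since each lies on that cycle.
But removing I-B disconnects I from B; removing G-A disconnects G from A — these are bridges.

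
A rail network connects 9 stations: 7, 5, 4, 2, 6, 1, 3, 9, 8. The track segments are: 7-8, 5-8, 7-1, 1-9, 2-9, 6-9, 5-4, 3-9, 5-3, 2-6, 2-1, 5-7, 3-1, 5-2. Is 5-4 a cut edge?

Yes

Removing 5-4 leaves no path between 5 and 4: the component count goes from 1 to 2. So it is a bridge.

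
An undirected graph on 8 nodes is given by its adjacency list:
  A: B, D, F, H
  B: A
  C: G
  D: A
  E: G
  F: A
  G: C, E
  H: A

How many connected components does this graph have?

Starting from C we can reach C, E, G. That is one component of size 3.
Starting from A we can reach A, B, D, F, H. That is one component of size 5.
Total: 2 components.

2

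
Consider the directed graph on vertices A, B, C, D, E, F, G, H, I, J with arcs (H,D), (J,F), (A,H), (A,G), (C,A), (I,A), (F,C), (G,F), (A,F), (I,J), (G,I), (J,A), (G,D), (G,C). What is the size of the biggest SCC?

6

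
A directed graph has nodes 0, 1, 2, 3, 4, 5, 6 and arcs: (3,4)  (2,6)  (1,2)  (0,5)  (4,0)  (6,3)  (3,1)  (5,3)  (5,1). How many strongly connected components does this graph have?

1

{0, 1, 2, 3, 4, 5, 6} are all mutually reachable — one SCC of size 7.
That gives 1 strongly connected component.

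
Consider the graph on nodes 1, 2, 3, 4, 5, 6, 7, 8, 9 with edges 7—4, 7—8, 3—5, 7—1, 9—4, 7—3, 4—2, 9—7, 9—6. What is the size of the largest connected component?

9

Starting from 1 we can reach 1, 2, 3, 4, 5, 6, 7, 8, 9. That is one component of size 9.
The largest has 9 vertices.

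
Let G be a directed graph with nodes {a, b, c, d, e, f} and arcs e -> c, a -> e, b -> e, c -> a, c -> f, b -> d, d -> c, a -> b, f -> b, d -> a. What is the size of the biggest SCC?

{a, b, c, d, e, f} are all mutually reachable — one SCC of size 6.
The largest has 6 vertices.

6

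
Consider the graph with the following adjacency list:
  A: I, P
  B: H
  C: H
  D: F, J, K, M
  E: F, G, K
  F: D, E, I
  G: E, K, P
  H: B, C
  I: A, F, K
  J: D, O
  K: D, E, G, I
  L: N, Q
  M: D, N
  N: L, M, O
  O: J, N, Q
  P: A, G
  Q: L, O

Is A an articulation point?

Deleting A leaves 2 components (was 2), so A is not a cut vertex.

No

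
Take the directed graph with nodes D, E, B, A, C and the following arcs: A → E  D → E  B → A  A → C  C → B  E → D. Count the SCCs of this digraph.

2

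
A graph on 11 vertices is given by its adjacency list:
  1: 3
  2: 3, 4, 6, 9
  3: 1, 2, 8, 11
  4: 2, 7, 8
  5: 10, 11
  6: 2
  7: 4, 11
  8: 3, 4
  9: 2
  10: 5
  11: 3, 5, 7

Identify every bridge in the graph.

The edges on the cycle 8-4-2-3-8 are not bridges since each lies on that cycle.
But removing 2-9 disconnects 2 from 9; removing 3-1 disconnects 3 from 1; removing 5-11 disconnects 5 from 11; removing 5-10 disconnects 5 from 10 — these are bridges.
In total 5 edges are bridges.

1-3, 10-5, 11-5, 2-6, 2-9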